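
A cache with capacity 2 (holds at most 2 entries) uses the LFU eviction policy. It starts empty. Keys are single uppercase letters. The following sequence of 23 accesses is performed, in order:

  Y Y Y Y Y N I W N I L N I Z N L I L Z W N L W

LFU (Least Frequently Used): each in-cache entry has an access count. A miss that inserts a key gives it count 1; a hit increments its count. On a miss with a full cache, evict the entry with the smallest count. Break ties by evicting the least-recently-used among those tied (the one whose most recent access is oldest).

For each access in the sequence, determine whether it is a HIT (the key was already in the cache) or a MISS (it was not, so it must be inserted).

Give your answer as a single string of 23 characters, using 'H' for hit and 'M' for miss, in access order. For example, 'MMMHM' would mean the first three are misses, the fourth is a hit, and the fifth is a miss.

LFU simulation (capacity=2):
  1. access Y: MISS. Cache: [Y(c=1)]
  2. access Y: HIT, count now 2. Cache: [Y(c=2)]
  3. access Y: HIT, count now 3. Cache: [Y(c=3)]
  4. access Y: HIT, count now 4. Cache: [Y(c=4)]
  5. access Y: HIT, count now 5. Cache: [Y(c=5)]
  6. access N: MISS. Cache: [N(c=1) Y(c=5)]
  7. access I: MISS, evict N(c=1). Cache: [I(c=1) Y(c=5)]
  8. access W: MISS, evict I(c=1). Cache: [W(c=1) Y(c=5)]
  9. access N: MISS, evict W(c=1). Cache: [N(c=1) Y(c=5)]
  10. access I: MISS, evict N(c=1). Cache: [I(c=1) Y(c=5)]
  11. access L: MISS, evict I(c=1). Cache: [L(c=1) Y(c=5)]
  12. access N: MISS, evict L(c=1). Cache: [N(c=1) Y(c=5)]
  13. access I: MISS, evict N(c=1). Cache: [I(c=1) Y(c=5)]
  14. access Z: MISS, evict I(c=1). Cache: [Z(c=1) Y(c=5)]
  15. access N: MISS, evict Z(c=1). Cache: [N(c=1) Y(c=5)]
  16. access L: MISS, evict N(c=1). Cache: [L(c=1) Y(c=5)]
  17. access I: MISS, evict L(c=1). Cache: [I(c=1) Y(c=5)]
  18. access L: MISS, evict I(c=1). Cache: [L(c=1) Y(c=5)]
  19. access Z: MISS, evict L(c=1). Cache: [Z(c=1) Y(c=5)]
  20. access W: MISS, evict Z(c=1). Cache: [W(c=1) Y(c=5)]
  21. access N: MISS, evict W(c=1). Cache: [N(c=1) Y(c=5)]
  22. access L: MISS, evict N(c=1). Cache: [L(c=1) Y(c=5)]
  23. access W: MISS, evict L(c=1). Cache: [W(c=1) Y(c=5)]
Total: 4 hits, 19 misses, 17 evictions

Answer: MHHHHMMMMMMMMMMMMMMMMMM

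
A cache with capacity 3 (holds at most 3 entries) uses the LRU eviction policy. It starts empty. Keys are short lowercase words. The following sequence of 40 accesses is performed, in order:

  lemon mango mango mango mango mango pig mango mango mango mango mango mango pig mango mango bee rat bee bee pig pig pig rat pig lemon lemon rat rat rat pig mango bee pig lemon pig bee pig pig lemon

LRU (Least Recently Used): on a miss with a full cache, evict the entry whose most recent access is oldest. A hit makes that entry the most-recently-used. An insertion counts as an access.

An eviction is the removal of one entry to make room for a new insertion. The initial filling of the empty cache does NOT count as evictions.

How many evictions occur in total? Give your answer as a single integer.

LRU simulation (capacity=3):
  1. access lemon: MISS. Cache (LRU->MRU): [lemon]
  2. access mango: MISS. Cache (LRU->MRU): [lemon mango]
  3. access mango: HIT. Cache (LRU->MRU): [lemon mango]
  4. access mango: HIT. Cache (LRU->MRU): [lemon mango]
  5. access mango: HIT. Cache (LRU->MRU): [lemon mango]
  6. access mango: HIT. Cache (LRU->MRU): [lemon mango]
  7. access pig: MISS. Cache (LRU->MRU): [lemon mango pig]
  8. access mango: HIT. Cache (LRU->MRU): [lemon pig mango]
  9. access mango: HIT. Cache (LRU->MRU): [lemon pig mango]
  10. access mango: HIT. Cache (LRU->MRU): [lemon pig mango]
  11. access mango: HIT. Cache (LRU->MRU): [lemon pig mango]
  12. access mango: HIT. Cache (LRU->MRU): [lemon pig mango]
  13. access mango: HIT. Cache (LRU->MRU): [lemon pig mango]
  14. access pig: HIT. Cache (LRU->MRU): [lemon mango pig]
  15. access mango: HIT. Cache (LRU->MRU): [lemon pig mango]
  16. access mango: HIT. Cache (LRU->MRU): [lemon pig mango]
  17. access bee: MISS, evict lemon. Cache (LRU->MRU): [pig mango bee]
  18. access rat: MISS, evict pig. Cache (LRU->MRU): [mango bee rat]
  19. access bee: HIT. Cache (LRU->MRU): [mango rat bee]
  20. access bee: HIT. Cache (LRU->MRU): [mango rat bee]
  21. access pig: MISS, evict mango. Cache (LRU->MRU): [rat bee pig]
  22. access pig: HIT. Cache (LRU->MRU): [rat bee pig]
  23. access pig: HIT. Cache (LRU->MRU): [rat bee pig]
  24. access rat: HIT. Cache (LRU->MRU): [bee pig rat]
  25. access pig: HIT. Cache (LRU->MRU): [bee rat pig]
  26. access lemon: MISS, evict bee. Cache (LRU->MRU): [rat pig lemon]
  27. access lemon: HIT. Cache (LRU->MRU): [rat pig lemon]
  28. access rat: HIT. Cache (LRU->MRU): [pig lemon rat]
  29. access rat: HIT. Cache (LRU->MRU): [pig lemon rat]
  30. access rat: HIT. Cache (LRU->MRU): [pig lemon rat]
  31. access pig: HIT. Cache (LRU->MRU): [lemon rat pig]
  32. access mango: MISS, evict lemon. Cache (LRU->MRU): [rat pig mango]
  33. access bee: MISS, evict rat. Cache (LRU->MRU): [pig mango bee]
  34. access pig: HIT. Cache (LRU->MRU): [mango bee pig]
  35. access lemon: MISS, evict mango. Cache (LRU->MRU): [bee pig lemon]
  36. access pig: HIT. Cache (LRU->MRU): [bee lemon pig]
  37. access bee: HIT. Cache (LRU->MRU): [lemon pig bee]
  38. access pig: HIT. Cache (LRU->MRU): [lemon bee pig]
  39. access pig: HIT. Cache (LRU->MRU): [lemon bee pig]
  40. access lemon: HIT. Cache (LRU->MRU): [bee pig lemon]
Total: 30 hits, 10 misses, 7 evictions

Answer: 7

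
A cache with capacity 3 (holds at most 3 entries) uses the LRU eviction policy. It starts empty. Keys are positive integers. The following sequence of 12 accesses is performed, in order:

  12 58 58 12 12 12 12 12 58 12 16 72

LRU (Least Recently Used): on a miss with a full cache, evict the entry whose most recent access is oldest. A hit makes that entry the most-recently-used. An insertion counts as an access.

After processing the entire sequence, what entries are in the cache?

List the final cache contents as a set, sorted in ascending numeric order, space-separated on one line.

Answer: 12 16 72

Derivation:
LRU simulation (capacity=3):
  1. access 12: MISS. Cache (LRU->MRU): [12]
  2. access 58: MISS. Cache (LRU->MRU): [12 58]
  3. access 58: HIT. Cache (LRU->MRU): [12 58]
  4. access 12: HIT. Cache (LRU->MRU): [58 12]
  5. access 12: HIT. Cache (LRU->MRU): [58 12]
  6. access 12: HIT. Cache (LRU->MRU): [58 12]
  7. access 12: HIT. Cache (LRU->MRU): [58 12]
  8. access 12: HIT. Cache (LRU->MRU): [58 12]
  9. access 58: HIT. Cache (LRU->MRU): [12 58]
  10. access 12: HIT. Cache (LRU->MRU): [58 12]
  11. access 16: MISS. Cache (LRU->MRU): [58 12 16]
  12. access 72: MISS, evict 58. Cache (LRU->MRU): [12 16 72]
Total: 8 hits, 4 misses, 1 evictions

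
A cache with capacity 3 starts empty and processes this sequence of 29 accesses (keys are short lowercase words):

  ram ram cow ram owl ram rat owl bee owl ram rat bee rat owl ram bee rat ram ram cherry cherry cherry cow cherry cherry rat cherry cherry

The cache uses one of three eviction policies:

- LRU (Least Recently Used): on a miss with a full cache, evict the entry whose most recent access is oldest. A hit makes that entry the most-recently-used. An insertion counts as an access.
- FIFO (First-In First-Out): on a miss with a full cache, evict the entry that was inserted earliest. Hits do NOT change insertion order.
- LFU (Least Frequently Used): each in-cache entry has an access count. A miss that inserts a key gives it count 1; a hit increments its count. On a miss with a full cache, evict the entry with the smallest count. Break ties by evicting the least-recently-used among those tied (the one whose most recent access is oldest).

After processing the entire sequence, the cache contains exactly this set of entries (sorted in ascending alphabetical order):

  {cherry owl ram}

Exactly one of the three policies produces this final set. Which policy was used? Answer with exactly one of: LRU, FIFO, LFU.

Answer: LFU

Derivation:
Simulating under each policy and comparing final sets:
  LRU: final set = {cherry cow rat} -> differs
  FIFO: final set = {cherry cow rat} -> differs
  LFU: final set = {cherry owl ram} -> MATCHES target
Only LFU produces the target set.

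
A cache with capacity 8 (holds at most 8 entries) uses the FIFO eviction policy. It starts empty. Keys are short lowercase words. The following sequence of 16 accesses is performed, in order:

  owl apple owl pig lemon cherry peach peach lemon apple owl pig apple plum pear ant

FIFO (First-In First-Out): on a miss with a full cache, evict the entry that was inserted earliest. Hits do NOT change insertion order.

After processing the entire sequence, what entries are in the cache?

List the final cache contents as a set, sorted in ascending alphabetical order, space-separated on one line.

Answer: ant apple cherry lemon peach pear pig plum

Derivation:
FIFO simulation (capacity=8):
  1. access owl: MISS. Cache (old->new): [owl]
  2. access apple: MISS. Cache (old->new): [owl apple]
  3. access owl: HIT. Cache (old->new): [owl apple]
  4. access pig: MISS. Cache (old->new): [owl apple pig]
  5. access lemon: MISS. Cache (old->new): [owl apple pig lemon]
  6. access cherry: MISS. Cache (old->new): [owl apple pig lemon cherry]
  7. access peach: MISS. Cache (old->new): [owl apple pig lemon cherry peach]
  8. access peach: HIT. Cache (old->new): [owl apple pig lemon cherry peach]
  9. access lemon: HIT. Cache (old->new): [owl apple pig lemon cherry peach]
  10. access apple: HIT. Cache (old->new): [owl apple pig lemon cherry peach]
  11. access owl: HIT. Cache (old->new): [owl apple pig lemon cherry peach]
  12. access pig: HIT. Cache (old->new): [owl apple pig lemon cherry peach]
  13. access apple: HIT. Cache (old->new): [owl apple pig lemon cherry peach]
  14. access plum: MISS. Cache (old->new): [owl apple pig lemon cherry peach plum]
  15. access pear: MISS. Cache (old->new): [owl apple pig lemon cherry peach plum pear]
  16. access ant: MISS, evict owl. Cache (old->new): [apple pig lemon cherry peach plum pear ant]
Total: 7 hits, 9 misses, 1 evictions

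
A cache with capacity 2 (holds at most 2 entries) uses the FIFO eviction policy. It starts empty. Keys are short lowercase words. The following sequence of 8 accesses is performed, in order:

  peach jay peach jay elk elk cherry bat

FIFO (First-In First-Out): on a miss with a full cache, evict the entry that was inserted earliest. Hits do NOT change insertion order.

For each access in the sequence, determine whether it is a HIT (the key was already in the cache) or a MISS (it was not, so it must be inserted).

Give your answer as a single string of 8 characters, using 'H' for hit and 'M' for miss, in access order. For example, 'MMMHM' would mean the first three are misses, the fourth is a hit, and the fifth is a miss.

Answer: MMHHMHMM

Derivation:
FIFO simulation (capacity=2):
  1. access peach: MISS. Cache (old->new): [peach]
  2. access jay: MISS. Cache (old->new): [peach jay]
  3. access peach: HIT. Cache (old->new): [peach jay]
  4. access jay: HIT. Cache (old->new): [peach jay]
  5. access elk: MISS, evict peach. Cache (old->new): [jay elk]
  6. access elk: HIT. Cache (old->new): [jay elk]
  7. access cherry: MISS, evict jay. Cache (old->new): [elk cherry]
  8. access bat: MISS, evict elk. Cache (old->new): [cherry bat]
Total: 3 hits, 5 misses, 3 evictions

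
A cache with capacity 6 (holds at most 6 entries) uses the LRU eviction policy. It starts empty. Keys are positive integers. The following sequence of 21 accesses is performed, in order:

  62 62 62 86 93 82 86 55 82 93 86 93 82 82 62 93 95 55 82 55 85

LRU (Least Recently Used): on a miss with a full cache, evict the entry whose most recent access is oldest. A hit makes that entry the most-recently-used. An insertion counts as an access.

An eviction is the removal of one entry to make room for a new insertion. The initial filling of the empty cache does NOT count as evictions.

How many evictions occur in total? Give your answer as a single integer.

Answer: 1

Derivation:
LRU simulation (capacity=6):
  1. access 62: MISS. Cache (LRU->MRU): [62]
  2. access 62: HIT. Cache (LRU->MRU): [62]
  3. access 62: HIT. Cache (LRU->MRU): [62]
  4. access 86: MISS. Cache (LRU->MRU): [62 86]
  5. access 93: MISS. Cache (LRU->MRU): [62 86 93]
  6. access 82: MISS. Cache (LRU->MRU): [62 86 93 82]
  7. access 86: HIT. Cache (LRU->MRU): [62 93 82 86]
  8. access 55: MISS. Cache (LRU->MRU): [62 93 82 86 55]
  9. access 82: HIT. Cache (LRU->MRU): [62 93 86 55 82]
  10. access 93: HIT. Cache (LRU->MRU): [62 86 55 82 93]
  11. access 86: HIT. Cache (LRU->MRU): [62 55 82 93 86]
  12. access 93: HIT. Cache (LRU->MRU): [62 55 82 86 93]
  13. access 82: HIT. Cache (LRU->MRU): [62 55 86 93 82]
  14. access 82: HIT. Cache (LRU->MRU): [62 55 86 93 82]
  15. access 62: HIT. Cache (LRU->MRU): [55 86 93 82 62]
  16. access 93: HIT. Cache (LRU->MRU): [55 86 82 62 93]
  17. access 95: MISS. Cache (LRU->MRU): [55 86 82 62 93 95]
  18. access 55: HIT. Cache (LRU->MRU): [86 82 62 93 95 55]
  19. access 82: HIT. Cache (LRU->MRU): [86 62 93 95 55 82]
  20. access 55: HIT. Cache (LRU->MRU): [86 62 93 95 82 55]
  21. access 85: MISS, evict 86. Cache (LRU->MRU): [62 93 95 82 55 85]
Total: 14 hits, 7 misses, 1 evictions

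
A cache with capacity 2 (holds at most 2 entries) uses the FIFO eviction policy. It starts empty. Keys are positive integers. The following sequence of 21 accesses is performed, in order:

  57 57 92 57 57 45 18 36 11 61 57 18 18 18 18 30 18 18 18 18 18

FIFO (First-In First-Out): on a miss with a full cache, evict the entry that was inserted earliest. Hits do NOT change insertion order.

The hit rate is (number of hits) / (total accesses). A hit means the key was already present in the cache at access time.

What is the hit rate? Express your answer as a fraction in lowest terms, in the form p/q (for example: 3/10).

Answer: 11/21

Derivation:
FIFO simulation (capacity=2):
  1. access 57: MISS. Cache (old->new): [57]
  2. access 57: HIT. Cache (old->new): [57]
  3. access 92: MISS. Cache (old->new): [57 92]
  4. access 57: HIT. Cache (old->new): [57 92]
  5. access 57: HIT. Cache (old->new): [57 92]
  6. access 45: MISS, evict 57. Cache (old->new): [92 45]
  7. access 18: MISS, evict 92. Cache (old->new): [45 18]
  8. access 36: MISS, evict 45. Cache (old->new): [18 36]
  9. access 11: MISS, evict 18. Cache (old->new): [36 11]
  10. access 61: MISS, evict 36. Cache (old->new): [11 61]
  11. access 57: MISS, evict 11. Cache (old->new): [61 57]
  12. access 18: MISS, evict 61. Cache (old->new): [57 18]
  13. access 18: HIT. Cache (old->new): [57 18]
  14. access 18: HIT. Cache (old->new): [57 18]
  15. access 18: HIT. Cache (old->new): [57 18]
  16. access 30: MISS, evict 57. Cache (old->new): [18 30]
  17. access 18: HIT. Cache (old->new): [18 30]
  18. access 18: HIT. Cache (old->new): [18 30]
  19. access 18: HIT. Cache (old->new): [18 30]
  20. access 18: HIT. Cache (old->new): [18 30]
  21. access 18: HIT. Cache (old->new): [18 30]
Total: 11 hits, 10 misses, 8 evictions

Hit rate = 11/21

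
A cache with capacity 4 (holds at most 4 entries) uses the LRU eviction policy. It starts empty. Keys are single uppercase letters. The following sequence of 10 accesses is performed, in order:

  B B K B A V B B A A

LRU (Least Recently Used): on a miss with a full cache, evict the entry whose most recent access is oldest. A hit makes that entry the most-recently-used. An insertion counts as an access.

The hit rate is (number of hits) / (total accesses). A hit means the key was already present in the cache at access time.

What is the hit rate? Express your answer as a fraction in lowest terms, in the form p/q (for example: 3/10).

Answer: 3/5

Derivation:
LRU simulation (capacity=4):
  1. access B: MISS. Cache (LRU->MRU): [B]
  2. access B: HIT. Cache (LRU->MRU): [B]
  3. access K: MISS. Cache (LRU->MRU): [B K]
  4. access B: HIT. Cache (LRU->MRU): [K B]
  5. access A: MISS. Cache (LRU->MRU): [K B A]
  6. access V: MISS. Cache (LRU->MRU): [K B A V]
  7. access B: HIT. Cache (LRU->MRU): [K A V B]
  8. access B: HIT. Cache (LRU->MRU): [K A V B]
  9. access A: HIT. Cache (LRU->MRU): [K V B A]
  10. access A: HIT. Cache (LRU->MRU): [K V B A]
Total: 6 hits, 4 misses, 0 evictions

Hit rate = 6/10 = 3/5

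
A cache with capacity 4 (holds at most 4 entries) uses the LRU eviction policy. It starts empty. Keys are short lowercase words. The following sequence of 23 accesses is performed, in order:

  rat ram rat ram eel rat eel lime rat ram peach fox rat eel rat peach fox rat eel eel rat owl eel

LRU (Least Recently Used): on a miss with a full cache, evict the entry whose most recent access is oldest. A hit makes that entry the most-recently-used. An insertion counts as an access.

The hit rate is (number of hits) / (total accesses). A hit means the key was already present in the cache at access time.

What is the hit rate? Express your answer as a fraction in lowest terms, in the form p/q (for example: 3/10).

LRU simulation (capacity=4):
  1. access rat: MISS. Cache (LRU->MRU): [rat]
  2. access ram: MISS. Cache (LRU->MRU): [rat ram]
  3. access rat: HIT. Cache (LRU->MRU): [ram rat]
  4. access ram: HIT. Cache (LRU->MRU): [rat ram]
  5. access eel: MISS. Cache (LRU->MRU): [rat ram eel]
  6. access rat: HIT. Cache (LRU->MRU): [ram eel rat]
  7. access eel: HIT. Cache (LRU->MRU): [ram rat eel]
  8. access lime: MISS. Cache (LRU->MRU): [ram rat eel lime]
  9. access rat: HIT. Cache (LRU->MRU): [ram eel lime rat]
  10. access ram: HIT. Cache (LRU->MRU): [eel lime rat ram]
  11. access peach: MISS, evict eel. Cache (LRU->MRU): [lime rat ram peach]
  12. access fox: MISS, evict lime. Cache (LRU->MRU): [rat ram peach fox]
  13. access rat: HIT. Cache (LRU->MRU): [ram peach fox rat]
  14. access eel: MISS, evict ram. Cache (LRU->MRU): [peach fox rat eel]
  15. access rat: HIT. Cache (LRU->MRU): [peach fox eel rat]
  16. access peach: HIT. Cache (LRU->MRU): [fox eel rat peach]
  17. access fox: HIT. Cache (LRU->MRU): [eel rat peach fox]
  18. access rat: HIT. Cache (LRU->MRU): [eel peach fox rat]
  19. access eel: HIT. Cache (LRU->MRU): [peach fox rat eel]
  20. access eel: HIT. Cache (LRU->MRU): [peach fox rat eel]
  21. access rat: HIT. Cache (LRU->MRU): [peach fox eel rat]
  22. access owl: MISS, evict peach. Cache (LRU->MRU): [fox eel rat owl]
  23. access eel: HIT. Cache (LRU->MRU): [fox rat owl eel]
Total: 15 hits, 8 misses, 4 evictions

Hit rate = 15/23

Answer: 15/23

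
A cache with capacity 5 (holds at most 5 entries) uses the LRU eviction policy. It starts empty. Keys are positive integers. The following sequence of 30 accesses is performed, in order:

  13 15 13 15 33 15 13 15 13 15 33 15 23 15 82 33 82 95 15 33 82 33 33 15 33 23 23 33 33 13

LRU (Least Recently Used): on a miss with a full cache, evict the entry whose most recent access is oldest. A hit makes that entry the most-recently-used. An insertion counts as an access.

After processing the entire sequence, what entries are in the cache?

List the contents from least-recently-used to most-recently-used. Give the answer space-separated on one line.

LRU simulation (capacity=5):
  1. access 13: MISS. Cache (LRU->MRU): [13]
  2. access 15: MISS. Cache (LRU->MRU): [13 15]
  3. access 13: HIT. Cache (LRU->MRU): [15 13]
  4. access 15: HIT. Cache (LRU->MRU): [13 15]
  5. access 33: MISS. Cache (LRU->MRU): [13 15 33]
  6. access 15: HIT. Cache (LRU->MRU): [13 33 15]
  7. access 13: HIT. Cache (LRU->MRU): [33 15 13]
  8. access 15: HIT. Cache (LRU->MRU): [33 13 15]
  9. access 13: HIT. Cache (LRU->MRU): [33 15 13]
  10. access 15: HIT. Cache (LRU->MRU): [33 13 15]
  11. access 33: HIT. Cache (LRU->MRU): [13 15 33]
  12. access 15: HIT. Cache (LRU->MRU): [13 33 15]
  13. access 23: MISS. Cache (LRU->MRU): [13 33 15 23]
  14. access 15: HIT. Cache (LRU->MRU): [13 33 23 15]
  15. access 82: MISS. Cache (LRU->MRU): [13 33 23 15 82]
  16. access 33: HIT. Cache (LRU->MRU): [13 23 15 82 33]
  17. access 82: HIT. Cache (LRU->MRU): [13 23 15 33 82]
  18. access 95: MISS, evict 13. Cache (LRU->MRU): [23 15 33 82 95]
  19. access 15: HIT. Cache (LRU->MRU): [23 33 82 95 15]
  20. access 33: HIT. Cache (LRU->MRU): [23 82 95 15 33]
  21. access 82: HIT. Cache (LRU->MRU): [23 95 15 33 82]
  22. access 33: HIT. Cache (LRU->MRU): [23 95 15 82 33]
  23. access 33: HIT. Cache (LRU->MRU): [23 95 15 82 33]
  24. access 15: HIT. Cache (LRU->MRU): [23 95 82 33 15]
  25. access 33: HIT. Cache (LRU->MRU): [23 95 82 15 33]
  26. access 23: HIT. Cache (LRU->MRU): [95 82 15 33 23]
  27. access 23: HIT. Cache (LRU->MRU): [95 82 15 33 23]
  28. access 33: HIT. Cache (LRU->MRU): [95 82 15 23 33]
  29. access 33: HIT. Cache (LRU->MRU): [95 82 15 23 33]
  30. access 13: MISS, evict 95. Cache (LRU->MRU): [82 15 23 33 13]
Total: 23 hits, 7 misses, 2 evictions

Answer: 82 15 23 33 13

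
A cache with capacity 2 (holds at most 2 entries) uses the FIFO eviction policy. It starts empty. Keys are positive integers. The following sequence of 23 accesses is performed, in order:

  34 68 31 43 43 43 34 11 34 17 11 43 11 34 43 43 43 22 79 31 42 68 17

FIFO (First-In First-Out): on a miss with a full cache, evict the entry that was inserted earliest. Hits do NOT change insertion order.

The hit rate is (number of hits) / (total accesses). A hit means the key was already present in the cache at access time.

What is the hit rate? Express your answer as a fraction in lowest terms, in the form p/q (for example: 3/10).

FIFO simulation (capacity=2):
  1. access 34: MISS. Cache (old->new): [34]
  2. access 68: MISS. Cache (old->new): [34 68]
  3. access 31: MISS, evict 34. Cache (old->new): [68 31]
  4. access 43: MISS, evict 68. Cache (old->new): [31 43]
  5. access 43: HIT. Cache (old->new): [31 43]
  6. access 43: HIT. Cache (old->new): [31 43]
  7. access 34: MISS, evict 31. Cache (old->new): [43 34]
  8. access 11: MISS, evict 43. Cache (old->new): [34 11]
  9. access 34: HIT. Cache (old->new): [34 11]
  10. access 17: MISS, evict 34. Cache (old->new): [11 17]
  11. access 11: HIT. Cache (old->new): [11 17]
  12. access 43: MISS, evict 11. Cache (old->new): [17 43]
  13. access 11: MISS, evict 17. Cache (old->new): [43 11]
  14. access 34: MISS, evict 43. Cache (old->new): [11 34]
  15. access 43: MISS, evict 11. Cache (old->new): [34 43]
  16. access 43: HIT. Cache (old->new): [34 43]
  17. access 43: HIT. Cache (old->new): [34 43]
  18. access 22: MISS, evict 34. Cache (old->new): [43 22]
  19. access 79: MISS, evict 43. Cache (old->new): [22 79]
  20. access 31: MISS, evict 22. Cache (old->new): [79 31]
  21. access 42: MISS, evict 79. Cache (old->new): [31 42]
  22. access 68: MISS, evict 31. Cache (old->new): [42 68]
  23. access 17: MISS, evict 42. Cache (old->new): [68 17]
Total: 6 hits, 17 misses, 15 evictions

Hit rate = 6/23

Answer: 6/23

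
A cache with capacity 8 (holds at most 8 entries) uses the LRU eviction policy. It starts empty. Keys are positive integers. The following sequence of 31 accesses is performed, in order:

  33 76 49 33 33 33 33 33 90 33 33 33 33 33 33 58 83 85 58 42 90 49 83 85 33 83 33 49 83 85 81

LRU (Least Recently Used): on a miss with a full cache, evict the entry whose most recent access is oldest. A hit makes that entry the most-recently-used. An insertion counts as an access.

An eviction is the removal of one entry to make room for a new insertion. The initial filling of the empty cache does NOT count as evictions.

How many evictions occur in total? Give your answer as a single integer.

LRU simulation (capacity=8):
  1. access 33: MISS. Cache (LRU->MRU): [33]
  2. access 76: MISS. Cache (LRU->MRU): [33 76]
  3. access 49: MISS. Cache (LRU->MRU): [33 76 49]
  4. access 33: HIT. Cache (LRU->MRU): [76 49 33]
  5. access 33: HIT. Cache (LRU->MRU): [76 49 33]
  6. access 33: HIT. Cache (LRU->MRU): [76 49 33]
  7. access 33: HIT. Cache (LRU->MRU): [76 49 33]
  8. access 33: HIT. Cache (LRU->MRU): [76 49 33]
  9. access 90: MISS. Cache (LRU->MRU): [76 49 33 90]
  10. access 33: HIT. Cache (LRU->MRU): [76 49 90 33]
  11. access 33: HIT. Cache (LRU->MRU): [76 49 90 33]
  12. access 33: HIT. Cache (LRU->MRU): [76 49 90 33]
  13. access 33: HIT. Cache (LRU->MRU): [76 49 90 33]
  14. access 33: HIT. Cache (LRU->MRU): [76 49 90 33]
  15. access 33: HIT. Cache (LRU->MRU): [76 49 90 33]
  16. access 58: MISS. Cache (LRU->MRU): [76 49 90 33 58]
  17. access 83: MISS. Cache (LRU->MRU): [76 49 90 33 58 83]
  18. access 85: MISS. Cache (LRU->MRU): [76 49 90 33 58 83 85]
  19. access 58: HIT. Cache (LRU->MRU): [76 49 90 33 83 85 58]
  20. access 42: MISS. Cache (LRU->MRU): [76 49 90 33 83 85 58 42]
  21. access 90: HIT. Cache (LRU->MRU): [76 49 33 83 85 58 42 90]
  22. access 49: HIT. Cache (LRU->MRU): [76 33 83 85 58 42 90 49]
  23. access 83: HIT. Cache (LRU->MRU): [76 33 85 58 42 90 49 83]
  24. access 85: HIT. Cache (LRU->MRU): [76 33 58 42 90 49 83 85]
  25. access 33: HIT. Cache (LRU->MRU): [76 58 42 90 49 83 85 33]
  26. access 83: HIT. Cache (LRU->MRU): [76 58 42 90 49 85 33 83]
  27. access 33: HIT. Cache (LRU->MRU): [76 58 42 90 49 85 83 33]
  28. access 49: HIT. Cache (LRU->MRU): [76 58 42 90 85 83 33 49]
  29. access 83: HIT. Cache (LRU->MRU): [76 58 42 90 85 33 49 83]
  30. access 85: HIT. Cache (LRU->MRU): [76 58 42 90 33 49 83 85]
  31. access 81: MISS, evict 76. Cache (LRU->MRU): [58 42 90 33 49 83 85 81]
Total: 22 hits, 9 misses, 1 evictions

Answer: 1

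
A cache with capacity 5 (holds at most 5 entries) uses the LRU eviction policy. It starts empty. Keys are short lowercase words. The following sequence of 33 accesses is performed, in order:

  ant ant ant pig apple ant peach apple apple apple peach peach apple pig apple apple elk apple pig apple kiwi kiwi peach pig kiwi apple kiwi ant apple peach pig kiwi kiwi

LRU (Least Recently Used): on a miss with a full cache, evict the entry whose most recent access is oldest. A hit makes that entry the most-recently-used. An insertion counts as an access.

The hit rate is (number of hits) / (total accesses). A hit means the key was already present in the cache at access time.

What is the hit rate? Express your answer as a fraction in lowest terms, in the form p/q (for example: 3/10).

Answer: 26/33

Derivation:
LRU simulation (capacity=5):
  1. access ant: MISS. Cache (LRU->MRU): [ant]
  2. access ant: HIT. Cache (LRU->MRU): [ant]
  3. access ant: HIT. Cache (LRU->MRU): [ant]
  4. access pig: MISS. Cache (LRU->MRU): [ant pig]
  5. access apple: MISS. Cache (LRU->MRU): [ant pig apple]
  6. access ant: HIT. Cache (LRU->MRU): [pig apple ant]
  7. access peach: MISS. Cache (LRU->MRU): [pig apple ant peach]
  8. access apple: HIT. Cache (LRU->MRU): [pig ant peach apple]
  9. access apple: HIT. Cache (LRU->MRU): [pig ant peach apple]
  10. access apple: HIT. Cache (LRU->MRU): [pig ant peach apple]
  11. access peach: HIT. Cache (LRU->MRU): [pig ant apple peach]
  12. access peach: HIT. Cache (LRU->MRU): [pig ant apple peach]
  13. access apple: HIT. Cache (LRU->MRU): [pig ant peach apple]
  14. access pig: HIT. Cache (LRU->MRU): [ant peach apple pig]
  15. access apple: HIT. Cache (LRU->MRU): [ant peach pig apple]
  16. access apple: HIT. Cache (LRU->MRU): [ant peach pig apple]
  17. access elk: MISS. Cache (LRU->MRU): [ant peach pig apple elk]
  18. access apple: HIT. Cache (LRU->MRU): [ant peach pig elk apple]
  19. access pig: HIT. Cache (LRU->MRU): [ant peach elk apple pig]
  20. access apple: HIT. Cache (LRU->MRU): [ant peach elk pig apple]
  21. access kiwi: MISS, evict ant. Cache (LRU->MRU): [peach elk pig apple kiwi]
  22. access kiwi: HIT. Cache (LRU->MRU): [peach elk pig apple kiwi]
  23. access peach: HIT. Cache (LRU->MRU): [elk pig apple kiwi peach]
  24. access pig: HIT. Cache (LRU->MRU): [elk apple kiwi peach pig]
  25. access kiwi: HIT. Cache (LRU->MRU): [elk apple peach pig kiwi]
  26. access apple: HIT. Cache (LRU->MRU): [elk peach pig kiwi apple]
  27. access kiwi: HIT. Cache (LRU->MRU): [elk peach pig apple kiwi]
  28. access ant: MISS, evict elk. Cache (LRU->MRU): [peach pig apple kiwi ant]
  29. access apple: HIT. Cache (LRU->MRU): [peach pig kiwi ant apple]
  30. access peach: HIT. Cache (LRU->MRU): [pig kiwi ant apple peach]
  31. access pig: HIT. Cache (LRU->MRU): [kiwi ant apple peach pig]
  32. access kiwi: HIT. Cache (LRU->MRU): [ant apple peach pig kiwi]
  33. access kiwi: HIT. Cache (LRU->MRU): [ant apple peach pig kiwi]
Total: 26 hits, 7 misses, 2 evictions

Hit rate = 26/33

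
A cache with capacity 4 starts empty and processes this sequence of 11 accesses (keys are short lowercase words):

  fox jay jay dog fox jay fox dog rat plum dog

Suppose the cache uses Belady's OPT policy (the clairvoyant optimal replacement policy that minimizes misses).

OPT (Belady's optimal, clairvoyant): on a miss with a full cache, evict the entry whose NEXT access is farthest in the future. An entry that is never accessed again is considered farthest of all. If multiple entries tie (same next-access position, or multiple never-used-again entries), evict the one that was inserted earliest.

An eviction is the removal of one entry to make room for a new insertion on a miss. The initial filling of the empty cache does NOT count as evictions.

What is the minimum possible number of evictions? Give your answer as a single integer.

Answer: 1

Derivation:
OPT (Belady) simulation (capacity=4):
  1. access fox: MISS. Cache: [fox]
  2. access jay: MISS. Cache: [fox jay]
  3. access jay: HIT. Next use of jay: step 6. Cache: [fox jay]
  4. access dog: MISS. Cache: [fox jay dog]
  5. access fox: HIT. Next use of fox: step 7. Cache: [fox jay dog]
  6. access jay: HIT. Next use of jay: never. Cache: [fox jay dog]
  7. access fox: HIT. Next use of fox: never. Cache: [fox jay dog]
  8. access dog: HIT. Next use of dog: step 11. Cache: [fox jay dog]
  9. access rat: MISS. Cache: [fox jay dog rat]
  10. access plum: MISS, evict fox (next use: never). Cache: [jay dog rat plum]
  11. access dog: HIT. Next use of dog: never. Cache: [jay dog rat plum]
Total: 6 hits, 5 misses, 1 evictions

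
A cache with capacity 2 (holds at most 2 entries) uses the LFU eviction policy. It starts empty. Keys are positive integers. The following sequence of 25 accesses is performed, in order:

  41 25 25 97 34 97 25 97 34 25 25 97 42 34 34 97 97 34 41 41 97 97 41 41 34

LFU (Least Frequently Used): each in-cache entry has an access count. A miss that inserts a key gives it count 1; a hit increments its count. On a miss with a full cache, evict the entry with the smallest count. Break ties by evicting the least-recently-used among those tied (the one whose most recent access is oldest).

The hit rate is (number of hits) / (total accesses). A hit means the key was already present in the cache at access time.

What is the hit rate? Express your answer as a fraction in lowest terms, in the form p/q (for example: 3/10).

Answer: 2/5

Derivation:
LFU simulation (capacity=2):
  1. access 41: MISS. Cache: [41(c=1)]
  2. access 25: MISS. Cache: [41(c=1) 25(c=1)]
  3. access 25: HIT, count now 2. Cache: [41(c=1) 25(c=2)]
  4. access 97: MISS, evict 41(c=1). Cache: [97(c=1) 25(c=2)]
  5. access 34: MISS, evict 97(c=1). Cache: [34(c=1) 25(c=2)]
  6. access 97: MISS, evict 34(c=1). Cache: [97(c=1) 25(c=2)]
  7. access 25: HIT, count now 3. Cache: [97(c=1) 25(c=3)]
  8. access 97: HIT, count now 2. Cache: [97(c=2) 25(c=3)]
  9. access 34: MISS, evict 97(c=2). Cache: [34(c=1) 25(c=3)]
  10. access 25: HIT, count now 4. Cache: [34(c=1) 25(c=4)]
  11. access 25: HIT, count now 5. Cache: [34(c=1) 25(c=5)]
  12. access 97: MISS, evict 34(c=1). Cache: [97(c=1) 25(c=5)]
  13. access 42: MISS, evict 97(c=1). Cache: [42(c=1) 25(c=5)]
  14. access 34: MISS, evict 42(c=1). Cache: [34(c=1) 25(c=5)]
  15. access 34: HIT, count now 2. Cache: [34(c=2) 25(c=5)]
  16. access 97: MISS, evict 34(c=2). Cache: [97(c=1) 25(c=5)]
  17. access 97: HIT, count now 2. Cache: [97(c=2) 25(c=5)]
  18. access 34: MISS, evict 97(c=2). Cache: [34(c=1) 25(c=5)]
  19. access 41: MISS, evict 34(c=1). Cache: [41(c=1) 25(c=5)]
  20. access 41: HIT, count now 2. Cache: [41(c=2) 25(c=5)]
  21. access 97: MISS, evict 41(c=2). Cache: [97(c=1) 25(c=5)]
  22. access 97: HIT, count now 2. Cache: [97(c=2) 25(c=5)]
  23. access 41: MISS, evict 97(c=2). Cache: [41(c=1) 25(c=5)]
  24. access 41: HIT, count now 2. Cache: [41(c=2) 25(c=5)]
  25. access 34: MISS, evict 41(c=2). Cache: [34(c=1) 25(c=5)]
Total: 10 hits, 15 misses, 13 evictions

Hit rate = 10/25 = 2/5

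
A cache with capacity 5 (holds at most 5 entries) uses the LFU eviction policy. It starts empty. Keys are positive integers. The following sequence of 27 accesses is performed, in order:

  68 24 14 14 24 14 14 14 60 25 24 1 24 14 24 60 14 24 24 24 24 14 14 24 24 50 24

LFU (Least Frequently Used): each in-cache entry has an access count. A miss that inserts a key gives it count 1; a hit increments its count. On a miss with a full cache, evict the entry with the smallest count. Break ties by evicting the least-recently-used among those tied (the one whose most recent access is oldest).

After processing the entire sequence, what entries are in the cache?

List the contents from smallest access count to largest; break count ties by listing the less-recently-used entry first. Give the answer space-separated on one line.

Answer: 1 50 60 14 24

Derivation:
LFU simulation (capacity=5):
  1. access 68: MISS. Cache: [68(c=1)]
  2. access 24: MISS. Cache: [68(c=1) 24(c=1)]
  3. access 14: MISS. Cache: [68(c=1) 24(c=1) 14(c=1)]
  4. access 14: HIT, count now 2. Cache: [68(c=1) 24(c=1) 14(c=2)]
  5. access 24: HIT, count now 2. Cache: [68(c=1) 14(c=2) 24(c=2)]
  6. access 14: HIT, count now 3. Cache: [68(c=1) 24(c=2) 14(c=3)]
  7. access 14: HIT, count now 4. Cache: [68(c=1) 24(c=2) 14(c=4)]
  8. access 14: HIT, count now 5. Cache: [68(c=1) 24(c=2) 14(c=5)]
  9. access 60: MISS. Cache: [68(c=1) 60(c=1) 24(c=2) 14(c=5)]
  10. access 25: MISS. Cache: [68(c=1) 60(c=1) 25(c=1) 24(c=2) 14(c=5)]
  11. access 24: HIT, count now 3. Cache: [68(c=1) 60(c=1) 25(c=1) 24(c=3) 14(c=5)]
  12. access 1: MISS, evict 68(c=1). Cache: [60(c=1) 25(c=1) 1(c=1) 24(c=3) 14(c=5)]
  13. access 24: HIT, count now 4. Cache: [60(c=1) 25(c=1) 1(c=1) 24(c=4) 14(c=5)]
  14. access 14: HIT, count now 6. Cache: [60(c=1) 25(c=1) 1(c=1) 24(c=4) 14(c=6)]
  15. access 24: HIT, count now 5. Cache: [60(c=1) 25(c=1) 1(c=1) 24(c=5) 14(c=6)]
  16. access 60: HIT, count now 2. Cache: [25(c=1) 1(c=1) 60(c=2) 24(c=5) 14(c=6)]
  17. access 14: HIT, count now 7. Cache: [25(c=1) 1(c=1) 60(c=2) 24(c=5) 14(c=7)]
  18. access 24: HIT, count now 6. Cache: [25(c=1) 1(c=1) 60(c=2) 24(c=6) 14(c=7)]
  19. access 24: HIT, count now 7. Cache: [25(c=1) 1(c=1) 60(c=2) 14(c=7) 24(c=7)]
  20. access 24: HIT, count now 8. Cache: [25(c=1) 1(c=1) 60(c=2) 14(c=7) 24(c=8)]
  21. access 24: HIT, count now 9. Cache: [25(c=1) 1(c=1) 60(c=2) 14(c=7) 24(c=9)]
  22. access 14: HIT, count now 8. Cache: [25(c=1) 1(c=1) 60(c=2) 14(c=8) 24(c=9)]
  23. access 14: HIT, count now 9. Cache: [25(c=1) 1(c=1) 60(c=2) 24(c=9) 14(c=9)]
  24. access 24: HIT, count now 10. Cache: [25(c=1) 1(c=1) 60(c=2) 14(c=9) 24(c=10)]
  25. access 24: HIT, count now 11. Cache: [25(c=1) 1(c=1) 60(c=2) 14(c=9) 24(c=11)]
  26. access 50: MISS, evict 25(c=1). Cache: [1(c=1) 50(c=1) 60(c=2) 14(c=9) 24(c=11)]
  27. access 24: HIT, count now 12. Cache: [1(c=1) 50(c=1) 60(c=2) 14(c=9) 24(c=12)]
Total: 20 hits, 7 misses, 2 evictions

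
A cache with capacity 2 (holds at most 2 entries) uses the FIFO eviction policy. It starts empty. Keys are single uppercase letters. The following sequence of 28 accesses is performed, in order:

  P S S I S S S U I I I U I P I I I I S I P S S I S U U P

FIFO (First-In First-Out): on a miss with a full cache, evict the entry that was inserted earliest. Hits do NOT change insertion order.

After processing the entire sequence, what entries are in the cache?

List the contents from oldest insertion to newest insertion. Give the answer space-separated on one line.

FIFO simulation (capacity=2):
  1. access P: MISS. Cache (old->new): [P]
  2. access S: MISS. Cache (old->new): [P S]
  3. access S: HIT. Cache (old->new): [P S]
  4. access I: MISS, evict P. Cache (old->new): [S I]
  5. access S: HIT. Cache (old->new): [S I]
  6. access S: HIT. Cache (old->new): [S I]
  7. access S: HIT. Cache (old->new): [S I]
  8. access U: MISS, evict S. Cache (old->new): [I U]
  9. access I: HIT. Cache (old->new): [I U]
  10. access I: HIT. Cache (old->new): [I U]
  11. access I: HIT. Cache (old->new): [I U]
  12. access U: HIT. Cache (old->new): [I U]
  13. access I: HIT. Cache (old->new): [I U]
  14. access P: MISS, evict I. Cache (old->new): [U P]
  15. access I: MISS, evict U. Cache (old->new): [P I]
  16. access I: HIT. Cache (old->new): [P I]
  17. access I: HIT. Cache (old->new): [P I]
  18. access I: HIT. Cache (old->new): [P I]
  19. access S: MISS, evict P. Cache (old->new): [I S]
  20. access I: HIT. Cache (old->new): [I S]
  21. access P: MISS, evict I. Cache (old->new): [S P]
  22. access S: HIT. Cache (old->new): [S P]
  23. access S: HIT. Cache (old->new): [S P]
  24. access I: MISS, evict S. Cache (old->new): [P I]
  25. access S: MISS, evict P. Cache (old->new): [I S]
  26. access U: MISS, evict I. Cache (old->new): [S U]
  27. access U: HIT. Cache (old->new): [S U]
  28. access P: MISS, evict S. Cache (old->new): [U P]
Total: 16 hits, 12 misses, 10 evictions

Answer: U P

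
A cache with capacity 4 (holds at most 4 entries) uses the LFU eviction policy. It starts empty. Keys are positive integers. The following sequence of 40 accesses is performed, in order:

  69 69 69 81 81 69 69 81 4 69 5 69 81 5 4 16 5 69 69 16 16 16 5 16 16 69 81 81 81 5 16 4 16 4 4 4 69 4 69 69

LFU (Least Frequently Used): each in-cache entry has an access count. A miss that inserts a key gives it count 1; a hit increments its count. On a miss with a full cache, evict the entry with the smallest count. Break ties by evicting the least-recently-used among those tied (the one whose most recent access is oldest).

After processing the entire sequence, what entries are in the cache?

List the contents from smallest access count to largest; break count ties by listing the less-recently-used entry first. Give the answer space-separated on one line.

Answer: 4 81 16 69

Derivation:
LFU simulation (capacity=4):
  1. access 69: MISS. Cache: [69(c=1)]
  2. access 69: HIT, count now 2. Cache: [69(c=2)]
  3. access 69: HIT, count now 3. Cache: [69(c=3)]
  4. access 81: MISS. Cache: [81(c=1) 69(c=3)]
  5. access 81: HIT, count now 2. Cache: [81(c=2) 69(c=3)]
  6. access 69: HIT, count now 4. Cache: [81(c=2) 69(c=4)]
  7. access 69: HIT, count now 5. Cache: [81(c=2) 69(c=5)]
  8. access 81: HIT, count now 3. Cache: [81(c=3) 69(c=5)]
  9. access 4: MISS. Cache: [4(c=1) 81(c=3) 69(c=5)]
  10. access 69: HIT, count now 6. Cache: [4(c=1) 81(c=3) 69(c=6)]
  11. access 5: MISS. Cache: [4(c=1) 5(c=1) 81(c=3) 69(c=6)]
  12. access 69: HIT, count now 7. Cache: [4(c=1) 5(c=1) 81(c=3) 69(c=7)]
  13. access 81: HIT, count now 4. Cache: [4(c=1) 5(c=1) 81(c=4) 69(c=7)]
  14. access 5: HIT, count now 2. Cache: [4(c=1) 5(c=2) 81(c=4) 69(c=7)]
  15. access 4: HIT, count now 2. Cache: [5(c=2) 4(c=2) 81(c=4) 69(c=7)]
  16. access 16: MISS, evict 5(c=2). Cache: [16(c=1) 4(c=2) 81(c=4) 69(c=7)]
  17. access 5: MISS, evict 16(c=1). Cache: [5(c=1) 4(c=2) 81(c=4) 69(c=7)]
  18. access 69: HIT, count now 8. Cache: [5(c=1) 4(c=2) 81(c=4) 69(c=8)]
  19. access 69: HIT, count now 9. Cache: [5(c=1) 4(c=2) 81(c=4) 69(c=9)]
  20. access 16: MISS, evict 5(c=1). Cache: [16(c=1) 4(c=2) 81(c=4) 69(c=9)]
  21. access 16: HIT, count now 2. Cache: [4(c=2) 16(c=2) 81(c=4) 69(c=9)]
  22. access 16: HIT, count now 3. Cache: [4(c=2) 16(c=3) 81(c=4) 69(c=9)]
  23. access 5: MISS, evict 4(c=2). Cache: [5(c=1) 16(c=3) 81(c=4) 69(c=9)]
  24. access 16: HIT, count now 4. Cache: [5(c=1) 81(c=4) 16(c=4) 69(c=9)]
  25. access 16: HIT, count now 5. Cache: [5(c=1) 81(c=4) 16(c=5) 69(c=9)]
  26. access 69: HIT, count now 10. Cache: [5(c=1) 81(c=4) 16(c=5) 69(c=10)]
  27. access 81: HIT, count now 5. Cache: [5(c=1) 16(c=5) 81(c=5) 69(c=10)]
  28. access 81: HIT, count now 6. Cache: [5(c=1) 16(c=5) 81(c=6) 69(c=10)]
  29. access 81: HIT, count now 7. Cache: [5(c=1) 16(c=5) 81(c=7) 69(c=10)]
  30. access 5: HIT, count now 2. Cache: [5(c=2) 16(c=5) 81(c=7) 69(c=10)]
  31. access 16: HIT, count now 6. Cache: [5(c=2) 16(c=6) 81(c=7) 69(c=10)]
  32. access 4: MISS, evict 5(c=2). Cache: [4(c=1) 16(c=6) 81(c=7) 69(c=10)]
  33. access 16: HIT, count now 7. Cache: [4(c=1) 81(c=7) 16(c=7) 69(c=10)]
  34. access 4: HIT, count now 2. Cache: [4(c=2) 81(c=7) 16(c=7) 69(c=10)]
  35. access 4: HIT, count now 3. Cache: [4(c=3) 81(c=7) 16(c=7) 69(c=10)]
  36. access 4: HIT, count now 4. Cache: [4(c=4) 81(c=7) 16(c=7) 69(c=10)]
  37. access 69: HIT, count now 11. Cache: [4(c=4) 81(c=7) 16(c=7) 69(c=11)]
  38. access 4: HIT, count now 5. Cache: [4(c=5) 81(c=7) 16(c=7) 69(c=11)]
  39. access 69: HIT, count now 12. Cache: [4(c=5) 81(c=7) 16(c=7) 69(c=12)]
  40. access 69: HIT, count now 13. Cache: [4(c=5) 81(c=7) 16(c=7) 69(c=13)]
Total: 31 hits, 9 misses, 5 evictions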